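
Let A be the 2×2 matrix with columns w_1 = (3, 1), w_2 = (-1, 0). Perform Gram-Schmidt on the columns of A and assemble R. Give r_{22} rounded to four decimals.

r_{22} = 0.3162

w_1 = (3, 1); ‖w_1‖ = 3.1623, so q_1 = (0.9487, 0.3162).
q_1·w_2 = 0.9487·(-1) + 0.3162·0 = -0.9487.
u_2 = w_2 + 0.9487·q_1 = (-0.1000, 0.3000).
r_{22} = ‖u_2‖ = 0.3162.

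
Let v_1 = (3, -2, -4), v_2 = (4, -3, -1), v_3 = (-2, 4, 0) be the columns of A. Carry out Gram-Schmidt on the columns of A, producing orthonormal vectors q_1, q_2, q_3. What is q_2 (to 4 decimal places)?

q_1 = v_1/‖v_1‖ = (3, -2, -4)/5.3852 = (0.5571, -0.3714, -0.7428).
r_{12} = q_1·v_2 = 4.0853.
u_2 = v_2 − 4.0853·q_1 = (1.7241, -1.4828, 2.0345).
‖u_2‖ = 3.0513, so q_2 = (0.5651, -0.4859, 0.6668).

q_2 = (0.5651, -0.4859, 0.6668)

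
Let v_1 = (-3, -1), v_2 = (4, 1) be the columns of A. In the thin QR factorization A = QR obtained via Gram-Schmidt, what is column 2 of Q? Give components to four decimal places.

q_1 = v_1/‖v_1‖ = (-3, -1)/3.1623 = (-0.9487, -0.3162).
r_{12} = q_1·v_2 = -4.1110.
u_2 = v_2 + 4.1110·q_1 = (0.1000, -0.3000).
‖u_2‖ = 0.3162, so q_2 = (0.3162, -0.9487).

q_2 = (0.3162, -0.9487)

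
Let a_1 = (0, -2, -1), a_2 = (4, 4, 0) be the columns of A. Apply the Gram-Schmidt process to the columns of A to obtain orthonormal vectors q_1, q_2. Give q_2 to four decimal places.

q_2 = (0.9129, 0.1826, -0.3651)

q_1 = a_1/‖a_1‖ = (0, -2, -1)/2.2361 = (0.0000, -0.8944, -0.4472).
r_{12} = q_1·a_2 = -3.5777.
u_2 = a_2 + 3.5777·q_1 = (4.0000, 0.8000, -1.6000).
‖u_2‖ = 4.3818, so q_2 = (0.9129, 0.1826, -0.3651).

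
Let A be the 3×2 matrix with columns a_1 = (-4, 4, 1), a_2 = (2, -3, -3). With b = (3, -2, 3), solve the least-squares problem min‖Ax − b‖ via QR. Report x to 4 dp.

x = (-1.5482, -1.4822)

a_1 = (-4, 4, 1); ‖a_1‖ = 5.7446, so e_1 = (-0.6963, 0.6963, 0.1741).
e_1·a_2 = (-0.6963)·2 + 0.6963·(-3) + 0.1741·(-3) = -4.0038.
u_2 = a_2 + 4.0038·e_1 = (-0.7879, -0.2121, -2.3030).
‖u_2‖ = 2.4433, so e_2 = (-0.3225, -0.0868, -0.9426).
Qᵀb = (-2.9593, -3.6215).
Back-substitute: x_2 = -3.6215/2.4433 = -1.4822.
x_1 = (-2.9593 + 4.0038·(-1.4822))/5.7446 = -1.5482.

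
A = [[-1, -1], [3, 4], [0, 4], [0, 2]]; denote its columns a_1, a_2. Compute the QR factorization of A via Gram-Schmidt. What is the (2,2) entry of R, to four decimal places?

a_1 = (-1, 3, 0, 0); ‖a_1‖ = 3.1623, so q_1 = (-0.3162, 0.9487, 0.0000, 0.0000).
q_1·a_2 = (-0.3162)·(-1) + 0.9487·4 + 0.0000·4 + 0.0000·2 = 4.1110.
u_2 = a_2 − 4.1110·q_1 = (0.3000, 0.1000, 4.0000, 2.0000).
r_{22} = ‖u_2‖ = 4.4833.

r_{22} = 4.4833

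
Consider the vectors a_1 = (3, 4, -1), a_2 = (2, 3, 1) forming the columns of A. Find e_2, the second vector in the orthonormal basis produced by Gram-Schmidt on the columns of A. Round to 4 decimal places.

e_2 = (0.0226, 0.2265, 0.9738)

a_1 = (3, 4, -1); ‖a_1‖ = 5.0990, so e_1 = (0.5883, 0.7845, -0.1961).
e_1·a_2 = 0.5883·2 + 0.7845·3 + (-0.1961)·1 = 3.3340.
u_2 = a_2 − 3.3340·e_1 = (0.0385, 0.3846, 1.6538).
‖u_2‖ = 1.6984, so e_2 = (0.0226, 0.2265, 0.9738).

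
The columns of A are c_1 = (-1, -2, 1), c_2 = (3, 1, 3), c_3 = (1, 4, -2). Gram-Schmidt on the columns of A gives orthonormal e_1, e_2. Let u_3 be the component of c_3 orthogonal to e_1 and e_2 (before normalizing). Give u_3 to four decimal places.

e_1 = c_1/‖c_1‖ = (-1, -2, 1)/2.4495 = (-0.4082, -0.8165, 0.4082).
r_{12} = e_1·c_2 = -0.8165.
u_2 = c_2 + 0.8165·e_1 = (2.6667, 0.3333, 3.3333).
‖u_2‖ = 4.2817, so e_2 = (0.6228, 0.0778, 0.7785).
r_{13} = e_1·c_3 = -4.4907; r_{23} = e_2·c_3 = -0.6228.
u_3 = c_3 + 4.4907·e_1 + 0.6228·e_2 = (-0.4455, 0.3818, 0.3182).

u_3 = (-0.4455, 0.3818, 0.3182)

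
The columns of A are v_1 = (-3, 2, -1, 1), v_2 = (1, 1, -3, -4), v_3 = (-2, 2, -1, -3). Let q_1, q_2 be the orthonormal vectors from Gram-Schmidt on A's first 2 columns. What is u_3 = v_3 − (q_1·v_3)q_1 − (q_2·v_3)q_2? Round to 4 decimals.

u_3 = (-0.7606, 0.1721, 1.4165, -1.2095)

v_1 = (-3, 2, -1, 1); ‖v_1‖ = 3.8730, so q_1 = (-0.7746, 0.5164, -0.2582, 0.2582).
q_1·v_2 = (-0.7746)·1 + 0.5164·1 + (-0.2582)·(-3) + 0.2582·(-4) = -0.5164.
u_2 = v_2 + 0.5164·q_1 = (0.6000, 1.2667, -3.1333, -3.8667).
‖u_2‖ = 5.1704, so q_2 = (0.1160, 0.2450, -0.6060, -0.7478).
q_1·v_3 = (-0.7746)·(-2) + 0.5164·2 + (-0.2582)·(-1) + 0.2582·(-3) = 2.0656; q_2·v_3 = 0.1160·(-2) + 0.2450·2 + (-0.6060)·(-1) + (-0.7478)·(-3) = 3.1074.
u_3 = v_3 − 2.0656·q_1 − 3.1074·q_2 = (-0.7606, 0.1721, 1.4165, -1.2095).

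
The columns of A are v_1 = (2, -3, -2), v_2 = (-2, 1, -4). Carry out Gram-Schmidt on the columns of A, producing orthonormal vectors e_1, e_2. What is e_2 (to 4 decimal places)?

e_2 = (-0.4628, 0.2571, -0.8484)

e_1 = v_1/‖v_1‖ = (2, -3, -2)/4.1231 = (0.4851, -0.7276, -0.4851).
r_{12} = e_1·v_2 = 0.2425.
u_2 = v_2 − 0.2425·e_1 = (-2.1176, 1.1765, -3.8824).
‖u_2‖ = 4.5762, so e_2 = (-0.4628, 0.2571, -0.8484).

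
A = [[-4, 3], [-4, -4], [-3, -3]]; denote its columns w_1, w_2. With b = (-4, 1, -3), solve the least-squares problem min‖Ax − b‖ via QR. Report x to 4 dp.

x = (0.6571, -0.4571)

w_1 = (-4, -4, -3); ‖w_1‖ = 6.4031, so e_1 = (-0.6247, -0.6247, -0.4685).
e_1·w_2 = (-0.6247)·3 + (-0.6247)·(-4) + (-0.4685)·(-3) = 2.0303.
u_2 = w_2 − 2.0303·e_1 = (4.2683, -2.7317, -2.0488).
‖u_2‖ = 5.4661, so e_2 = (0.7809, -0.4998, -0.3748).
Qᵀb = (3.2796, -2.4988).
Back-substitute: x_2 = -2.4988/5.4661 = -0.4571.
x_1 = (3.2796 − 2.0303·(-0.4571))/6.4031 = 0.6571.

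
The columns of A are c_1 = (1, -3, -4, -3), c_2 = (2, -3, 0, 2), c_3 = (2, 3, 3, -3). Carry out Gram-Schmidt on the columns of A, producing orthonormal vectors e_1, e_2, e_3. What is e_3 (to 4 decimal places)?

c_1 = (1, -3, -4, -3); ‖c_1‖ = 5.9161, so e_1 = (0.1690, -0.5071, -0.6761, -0.5071).
e_1·c_2 = 0.1690·2 + (-0.5071)·(-3) + (-0.6761)·0 + (-0.5071)·2 = 0.8452.
u_2 = c_2 − 0.8452·e_1 = (1.8571, -2.5714, 0.5714, 2.4286).
‖u_2‖ = 4.0356, so e_2 = (0.4602, -0.6372, 0.1416, 0.6018).
e_1·c_3 = 0.1690·2 + (-0.5071)·3 + (-0.6761)·3 + (-0.5071)·(-3) = -1.6903; e_2·c_3 = 0.4602·2 + (-0.6372)·3 + 0.1416·3 + 0.6018·(-3) = -2.3718.
u_3 = c_3 + 1.6903·e_1 + 2.3718·e_2 = (3.3772, 0.6316, 2.1930, -2.4298).
‖u_3‖ = 4.7453, so e_3 = (0.7117, 0.1331, 0.4621, -0.5121).

e_3 = (0.7117, 0.1331, 0.4621, -0.5121)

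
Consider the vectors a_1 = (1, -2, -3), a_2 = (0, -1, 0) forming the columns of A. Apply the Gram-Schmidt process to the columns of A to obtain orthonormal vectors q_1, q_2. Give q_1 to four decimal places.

q_1 = (0.2673, -0.5345, -0.8018)

a_1 = (1, -2, -3); ‖a_1‖ = 3.7417, so q_1 = (0.2673, -0.5345, -0.8018).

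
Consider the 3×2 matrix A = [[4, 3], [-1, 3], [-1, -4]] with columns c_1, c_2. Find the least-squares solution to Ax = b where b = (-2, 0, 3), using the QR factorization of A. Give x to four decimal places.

q_1 = c_1/‖c_1‖ = (4, -1, -1)/4.2426 = (0.9428, -0.2357, -0.2357).
r_{12} = q_1·c_2 = 3.0641.
u_2 = c_2 − 3.0641·q_1 = (0.1111, 3.7222, -3.2778).
‖u_2‖ = 4.9610, so q_2 = (0.0224, 0.7503, -0.6607).
Qᵀb = (-2.5927, -2.0269).
Back-substitute: x_2 = -2.0269/4.9610 = -0.4086.
x_1 = (-2.5927 − 3.0641·(-0.4086))/4.2426 = -0.3160.

x = (-0.3160, -0.4086)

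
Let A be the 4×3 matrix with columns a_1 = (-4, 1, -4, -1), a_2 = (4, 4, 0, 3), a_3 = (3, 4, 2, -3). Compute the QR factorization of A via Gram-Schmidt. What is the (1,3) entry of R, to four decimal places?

a_1 = (-4, 1, -4, -1); ‖a_1‖ = 5.8310, so e_1 = (-0.6860, 0.1715, -0.6860, -0.1715).
r_{13} = e_1·a_3 = -2.2295.

r_{13} = -2.2295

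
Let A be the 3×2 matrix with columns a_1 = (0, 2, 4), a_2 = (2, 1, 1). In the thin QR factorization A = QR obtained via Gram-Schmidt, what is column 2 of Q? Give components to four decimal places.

q_2 = (0.9759, 0.1952, -0.0976)

a_1 = (0, 2, 4); ‖a_1‖ = 4.4721, so q_1 = (0.0000, 0.4472, 0.8944).
q_1·a_2 = 0.0000·2 + 0.4472·1 + 0.8944·1 = 1.3416.
u_2 = a_2 − 1.3416·q_1 = (2.0000, 0.4000, -0.2000).
‖u_2‖ = 2.0494, so q_2 = (0.9759, 0.1952, -0.0976).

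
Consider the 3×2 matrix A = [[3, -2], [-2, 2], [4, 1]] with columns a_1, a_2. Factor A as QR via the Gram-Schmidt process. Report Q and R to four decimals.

Q = [[0.5571, -0.4952], [-0.3714, 0.5695], [0.7428, 0.6561]], R = [[5.3852, -1.1142], [0.0000, 2.7854]]

a_1 = (3, -2, 4); ‖a_1‖ = 5.3852, so q_1 = (0.5571, -0.3714, 0.7428).
q_1·a_2 = 0.5571·(-2) + (-0.3714)·2 + 0.7428·1 = -1.1142.
u_2 = a_2 + 1.1142·q_1 = (-1.3793, 1.5862, 1.8276).
‖u_2‖ = 2.7854, so q_2 = (-0.4952, 0.5695, 0.6561).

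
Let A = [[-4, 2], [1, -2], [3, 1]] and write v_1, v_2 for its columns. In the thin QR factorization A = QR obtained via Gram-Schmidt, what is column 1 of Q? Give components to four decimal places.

q_1 = (-0.7845, 0.1961, 0.5883)

q_1 = v_1/‖v_1‖ = (-4, 1, 3)/5.0990 = (-0.7845, 0.1961, 0.5883).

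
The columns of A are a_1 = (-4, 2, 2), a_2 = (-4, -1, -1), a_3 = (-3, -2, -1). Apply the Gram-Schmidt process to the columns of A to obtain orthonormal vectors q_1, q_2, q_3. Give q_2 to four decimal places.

a_1 = (-4, 2, 2); ‖a_1‖ = 4.8990, so q_1 = (-0.8165, 0.4082, 0.4082).
q_1·a_2 = (-0.8165)·(-4) + 0.4082·(-1) + 0.4082·(-1) = 2.4495.
u_2 = a_2 − 2.4495·q_1 = (-2.0000, -2.0000, -2.0000).
‖u_2‖ = 3.4641, so q_2 = (-0.5774, -0.5774, -0.5774).

q_2 = (-0.5774, -0.5774, -0.5774)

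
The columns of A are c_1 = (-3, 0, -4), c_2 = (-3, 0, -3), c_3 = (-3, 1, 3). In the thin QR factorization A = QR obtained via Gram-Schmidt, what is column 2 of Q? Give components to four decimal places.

c_1 = (-3, 0, -4); ‖c_1‖ = 5.0000, so q_1 = (-0.6000, 0.0000, -0.8000).
q_1·c_2 = (-0.6000)·(-3) + 0.0000·0 + (-0.8000)·(-3) = 4.2000.
u_2 = c_2 − 4.2000·q_1 = (-0.4800, 0.0000, 0.3600).
‖u_2‖ = 0.6000, so q_2 = (-0.8000, 0.0000, 0.6000).

q_2 = (-0.8000, 0.0000, 0.6000)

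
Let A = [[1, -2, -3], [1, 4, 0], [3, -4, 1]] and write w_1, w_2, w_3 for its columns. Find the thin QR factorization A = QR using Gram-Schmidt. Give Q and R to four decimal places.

w_1 = (1, 1, 3); ‖w_1‖ = 3.3166, so q_1 = (0.3015, 0.3015, 0.9045).
q_1·w_2 = 0.3015·(-2) + 0.3015·4 + 0.9045·(-4) = -3.0151.
u_2 = w_2 + 3.0151·q_1 = (-1.0909, 4.9091, -1.2727).
‖u_2‖ = 5.1874, so q_2 = (-0.2103, 0.9463, -0.2453).
q_1·w_3 = 0.3015·(-3) + 0.3015·0 + 0.9045·1 = 0.0000; q_2·w_3 = (-0.2103)·(-3) + 0.9463·0 + (-0.2453)·1 = 0.3855.
u_3 = w_3 + 0.0000·q_1 − 0.3855·q_2 = (-2.9189, -0.3649, 1.0946).
‖u_3‖ = 3.1387, so q_3 = (-0.9300, -0.1162, 0.3487).

Q = [[0.3015, -0.2103, -0.9300], [0.3015, 0.9463, -0.1162], [0.9045, -0.2453, 0.3487]], R = [[3.3166, -3.0151, 0.0000], [0.0000, 5.1874, 0.3855], [0.0000, 0.0000, 3.1387]]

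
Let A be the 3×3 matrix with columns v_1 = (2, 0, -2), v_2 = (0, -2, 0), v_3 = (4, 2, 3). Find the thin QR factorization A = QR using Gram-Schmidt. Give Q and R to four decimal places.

Q = [[0.7071, 0.0000, 0.7071], [0.0000, -1.0000, 0.0000], [-0.7071, 0.0000, 0.7071]], R = [[2.8284, 0.0000, 0.7071], [0.0000, 2.0000, -2.0000], [0.0000, 0.0000, 4.9497]]

e_1 = v_1/‖v_1‖ = (2, 0, -2)/2.8284 = (0.7071, 0.0000, -0.7071).
r_{12} = e_1·v_2 = 0.0000.
u_2 = v_2 + 0.0000·e_1 = (0.0000, -2.0000, 0.0000).
‖u_2‖ = 2.0000, so e_2 = (0.0000, -1.0000, 0.0000).
r_{13} = e_1·v_3 = 0.7071; r_{23} = e_2·v_3 = -2.0000.
u_3 = v_3 − 0.7071·e_1 + 2.0000·e_2 = (3.5000, 0.0000, 3.5000).
‖u_3‖ = 4.9497, so e_3 = (0.7071, 0.0000, 0.7071).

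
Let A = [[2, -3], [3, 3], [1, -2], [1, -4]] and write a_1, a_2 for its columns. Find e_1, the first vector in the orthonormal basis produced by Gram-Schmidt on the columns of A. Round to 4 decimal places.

a_1 = (2, 3, 1, 1); ‖a_1‖ = 3.8730, so e_1 = (0.5164, 0.7746, 0.2582, 0.2582).

e_1 = (0.5164, 0.7746, 0.2582, 0.2582)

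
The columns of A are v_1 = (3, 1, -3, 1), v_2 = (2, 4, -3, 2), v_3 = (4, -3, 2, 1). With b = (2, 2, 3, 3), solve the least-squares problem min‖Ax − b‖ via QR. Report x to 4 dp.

v_1 = (3, 1, -3, 1); ‖v_1‖ = 4.4721, so e_1 = (0.6708, 0.2236, -0.6708, 0.2236).
e_1·v_2 = 0.6708·2 + 0.2236·4 + (-0.6708)·(-3) + 0.2236·2 = 4.6957.
u_2 = v_2 − 4.6957·e_1 = (-1.1500, 2.9500, 0.1500, 0.9500).
‖u_2‖ = 3.3091, so e_2 = (-0.3475, 0.8915, 0.0453, 0.2871).
e_1·v_3 = 0.6708·4 + 0.2236·(-3) + (-0.6708)·2 + 0.2236·1 = 0.8944; e_2·v_3 = (-0.3475)·4 + 0.8915·(-3) + 0.0453·2 + 0.2871·1 = -3.6868.
u_3 = v_3 − 0.8944·e_1 + 3.6868·e_2 = (2.1187, 0.0868, 2.7671, 1.8584).
‖u_3‖ = 3.9506, so e_3 = (0.5363, 0.0220, 0.7004, 0.4704).
Qᵀb = (0.4472, 2.0852, 4.6291).
Back-substitute: x_3 = 4.6291/3.9506 = 1.1717.
x_2 = (2.0852 + 3.6868·1.1717)/3.3091 = 1.9356.
x_1 = (0.4472 − 4.6957·1.9356 − 0.8944·1.1717)/4.4721 = -2.1668.

x = (-2.1668, 1.9356, 1.1717)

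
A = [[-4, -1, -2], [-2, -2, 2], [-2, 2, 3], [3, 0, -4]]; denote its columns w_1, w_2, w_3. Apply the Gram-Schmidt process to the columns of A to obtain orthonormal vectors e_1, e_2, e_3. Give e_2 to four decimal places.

e_2 = (-0.1765, -0.6023, 0.7685, -0.1246)

e_1 = w_1/‖w_1‖ = (-4, -2, -2, 3)/5.7446 = (-0.6963, -0.3482, -0.3482, 0.5222).
r_{12} = e_1·w_2 = 0.6963.
u_2 = w_2 − 0.6963·e_1 = (-0.5152, -1.7576, 2.2424, -0.3636).
‖u_2‖ = 2.9181, so e_2 = (-0.1765, -0.6023, 0.7685, -0.1246).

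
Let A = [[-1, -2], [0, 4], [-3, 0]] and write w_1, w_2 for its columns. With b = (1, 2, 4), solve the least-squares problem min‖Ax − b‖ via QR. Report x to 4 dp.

x = (-1.3878, 0.4388)

w_1 = (-1, 0, -3); ‖w_1‖ = 3.1623, so q_1 = (-0.3162, 0.0000, -0.9487).
q_1·w_2 = (-0.3162)·(-2) + 0.0000·4 + (-0.9487)·0 = 0.6325.
u_2 = w_2 − 0.6325·q_1 = (-1.8000, 4.0000, 0.6000).
‖u_2‖ = 4.4272, so q_2 = (-0.4066, 0.9035, 0.1355).
Qᵀb = (-4.1110, 1.9425).
Back-substitute: x_2 = 1.9425/4.4272 = 0.4388.
x_1 = (-4.1110 − 0.6325·0.4388)/3.1623 = -1.3878.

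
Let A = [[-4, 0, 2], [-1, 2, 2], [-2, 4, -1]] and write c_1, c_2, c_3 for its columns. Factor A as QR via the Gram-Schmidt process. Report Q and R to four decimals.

c_1 = (-4, -1, -2); ‖c_1‖ = 4.5826, so q_1 = (-0.8729, -0.2182, -0.4364).
q_1·c_2 = (-0.8729)·0 + (-0.2182)·2 + (-0.4364)·4 = -2.1822.
u_2 = c_2 + 2.1822·q_1 = (-1.9048, 1.5238, 3.0476).
‖u_2‖ = 3.9036, so q_2 = (-0.4880, 0.3904, 0.7807).
q_1·c_3 = (-0.8729)·2 + (-0.2182)·2 + (-0.4364)·(-1) = -1.7457; q_2·c_3 = (-0.4880)·2 + 0.3904·2 + 0.7807·(-1) = -0.9759.
u_3 = c_3 + 1.7457·q_1 + 0.9759·q_2 = (0.0000, 2.0000, -1.0000).
‖u_3‖ = 2.2361, so q_3 = (0.0000, 0.8944, -0.4472).

Q = [[-0.8729, -0.4880, 0.0000], [-0.2182, 0.3904, 0.8944], [-0.4364, 0.7807, -0.4472]], R = [[4.5826, -2.1822, -1.7457], [0.0000, 3.9036, -0.9759], [0.0000, 0.0000, 2.2361]]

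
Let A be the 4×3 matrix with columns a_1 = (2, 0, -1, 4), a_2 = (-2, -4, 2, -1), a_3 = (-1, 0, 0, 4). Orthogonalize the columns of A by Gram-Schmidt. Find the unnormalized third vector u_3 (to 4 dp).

a_1 = (2, 0, -1, 4); ‖a_1‖ = 4.5826, so q_1 = (0.4364, 0.0000, -0.2182, 0.8729).
q_1·a_2 = 0.4364·(-2) + 0.0000·(-4) + (-0.2182)·2 + 0.8729·(-1) = -2.1822.
u_2 = a_2 + 2.1822·q_1 = (-1.0476, -4.0000, 1.5238, 0.9048).
‖u_2‖ = 4.4987, so q_2 = (-0.2329, -0.8892, 0.3387, 0.2011).
q_1·a_3 = 0.4364·(-1) + 0.0000·0 + (-0.2182)·0 + 0.8729·4 = 3.0551; q_2·a_3 = (-0.2329)·(-1) + (-0.8892)·0 + 0.3387·0 + 0.2011·4 = 1.0373.
u_3 = a_3 − 3.0551·q_1 − 1.0373·q_2 = (-2.0918, 0.9224, 0.3153, 1.1247).

u_3 = (-2.0918, 0.9224, 0.3153, 1.1247)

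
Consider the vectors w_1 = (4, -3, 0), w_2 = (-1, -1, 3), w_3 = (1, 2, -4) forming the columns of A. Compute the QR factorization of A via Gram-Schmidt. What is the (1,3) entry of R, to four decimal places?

r_{13} = -0.4000

e_1 = w_1/‖w_1‖ = (4, -3, 0)/5.0000 = (0.8000, -0.6000, 0.0000).
r_{13} = e_1·w_3 = -0.4000.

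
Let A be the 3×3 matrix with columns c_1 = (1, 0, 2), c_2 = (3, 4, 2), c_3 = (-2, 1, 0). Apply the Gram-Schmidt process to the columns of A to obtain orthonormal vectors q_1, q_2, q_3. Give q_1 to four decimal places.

q_1 = (0.4472, 0.0000, 0.8944)

q_1 = c_1/‖c_1‖ = (1, 0, 2)/2.2361 = (0.4472, 0.0000, 0.8944).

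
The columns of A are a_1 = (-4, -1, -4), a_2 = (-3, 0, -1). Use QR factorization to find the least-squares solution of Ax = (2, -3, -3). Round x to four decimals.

e_1 = a_1/‖a_1‖ = (-4, -1, -4)/5.7446 = (-0.6963, -0.1741, -0.6963).
r_{12} = e_1·a_2 = 2.7852.
u_2 = a_2 − 2.7852·e_1 = (-1.0606, 0.4848, 0.9394).
‖u_2‖ = 1.4975, so e_2 = (-0.7083, 0.3238, 0.6273).
Qᵀb = (1.2185, -4.2698).
Back-substitute: x_2 = -4.2698/1.4975 = -2.8514.
x_1 = (1.2185 − 2.7852·(-2.8514))/5.7446 = 1.5946.

x = (1.5946, -2.8514)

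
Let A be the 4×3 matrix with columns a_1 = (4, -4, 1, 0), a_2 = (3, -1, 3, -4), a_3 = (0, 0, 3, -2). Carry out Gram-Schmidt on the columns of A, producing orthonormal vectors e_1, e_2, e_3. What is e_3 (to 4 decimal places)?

e_3 = (-0.4629, -0.2661, 0.7868, 0.3095)

e_1 = a_1/‖a_1‖ = (4, -4, 1, 0)/5.7446 = (0.6963, -0.6963, 0.1741, 0.0000).
r_{12} = e_1·a_2 = 3.3075.
u_2 = a_2 − 3.3075·e_1 = (0.6970, 1.3030, 2.4242, -4.0000).
‖u_2‖ = 4.9052, so e_2 = (0.1421, 0.2656, 0.4942, -0.8155).
r_{13} = e_1·a_3 = 0.5222; r_{23} = e_2·a_3 = 3.1136.
u_3 = a_3 − 0.5222·e_1 − 3.1136·e_2 = (-0.8060, -0.4635, 1.3703, 0.5390).
‖u_3‖ = 1.7415, so e_3 = (-0.4629, -0.2661, 0.7868, 0.3095).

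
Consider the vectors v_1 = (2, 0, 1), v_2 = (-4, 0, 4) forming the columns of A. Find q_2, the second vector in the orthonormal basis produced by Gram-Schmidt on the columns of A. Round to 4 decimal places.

q_2 = (-0.4472, 0.0000, 0.8944)

q_1 = v_1/‖v_1‖ = (2, 0, 1)/2.2361 = (0.8944, 0.0000, 0.4472).
r_{12} = q_1·v_2 = -1.7889.
u_2 = v_2 + 1.7889·q_1 = (-2.4000, 0.0000, 4.8000).
‖u_2‖ = 5.3666, so q_2 = (-0.4472, 0.0000, 0.8944).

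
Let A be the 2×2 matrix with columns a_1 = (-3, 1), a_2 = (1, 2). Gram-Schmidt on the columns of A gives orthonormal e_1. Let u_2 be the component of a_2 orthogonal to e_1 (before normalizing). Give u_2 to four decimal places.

u_2 = (0.7000, 2.1000)

e_1 = a_1/‖a_1‖ = (-3, 1)/3.1623 = (-0.9487, 0.3162).
r_{12} = e_1·a_2 = -0.3162.
u_2 = a_2 + 0.3162·e_1 = (0.7000, 2.1000).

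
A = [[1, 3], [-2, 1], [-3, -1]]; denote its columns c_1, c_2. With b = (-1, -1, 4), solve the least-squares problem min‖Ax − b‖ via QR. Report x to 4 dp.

c_1 = (1, -2, -3); ‖c_1‖ = 3.7417, so e_1 = (0.2673, -0.5345, -0.8018).
e_1·c_2 = 0.2673·3 + (-0.5345)·1 + (-0.8018)·(-1) = 1.0690.
u_2 = c_2 − 1.0690·e_1 = (2.7143, 1.5714, -0.1429).
‖u_2‖ = 3.1396, so e_2 = (0.8645, 0.5005, -0.0455).
Qᵀb = (-2.9399, -1.5471).
Back-substitute: x_2 = -1.5471/3.1396 = -0.4928.
x_1 = (-2.9399 − 1.0690·(-0.4928))/3.7417 = -0.6449.

x = (-0.6449, -0.4928)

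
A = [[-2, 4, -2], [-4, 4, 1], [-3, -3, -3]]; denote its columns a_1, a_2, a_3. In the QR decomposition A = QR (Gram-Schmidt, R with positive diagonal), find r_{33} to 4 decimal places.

q_1 = a_1/‖a_1‖ = (-2, -4, -3)/5.3852 = (-0.3714, -0.7428, -0.5571).
r_{12} = q_1·a_2 = -2.7854.
u_2 = a_2 + 2.7854·q_1 = (2.9655, 1.9310, -4.5517).
‖u_2‖ = 5.7655, so q_2 = (0.5144, 0.3349, -0.7895).
r_{13} = q_1·a_3 = 1.6713; r_{23} = q_2·a_3 = 1.6746.
u_3 = a_3 − 1.6713·q_1 − 1.6746·q_2 = (-2.2407, 1.6805, -0.7469).
r_{33} = ‖u_3‖ = 2.8987.

r_{33} = 2.8987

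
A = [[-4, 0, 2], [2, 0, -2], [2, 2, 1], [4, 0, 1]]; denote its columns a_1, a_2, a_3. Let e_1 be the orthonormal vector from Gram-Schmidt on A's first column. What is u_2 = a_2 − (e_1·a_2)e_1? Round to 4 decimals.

u_2 = (0.4000, -0.2000, 1.8000, -0.4000)

a_1 = (-4, 2, 2, 4); ‖a_1‖ = 6.3246, so e_1 = (-0.6325, 0.3162, 0.3162, 0.6325).
e_1·a_2 = (-0.6325)·0 + 0.3162·0 + 0.3162·2 + 0.6325·0 = 0.6325.
u_2 = a_2 − 0.6325·e_1 = (0.4000, -0.2000, 1.8000, -0.4000).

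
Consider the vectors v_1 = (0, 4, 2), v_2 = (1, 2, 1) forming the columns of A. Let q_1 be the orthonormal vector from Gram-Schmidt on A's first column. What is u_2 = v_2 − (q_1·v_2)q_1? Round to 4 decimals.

u_2 = (1.0000, 0.0000, 0.0000)

v_1 = (0, 4, 2); ‖v_1‖ = 4.4721, so q_1 = (0.0000, 0.8944, 0.4472).
q_1·v_2 = 0.0000·1 + 0.8944·2 + 0.4472·1 = 2.2361.
u_2 = v_2 − 2.2361·q_1 = (1.0000, 0.0000, 0.0000).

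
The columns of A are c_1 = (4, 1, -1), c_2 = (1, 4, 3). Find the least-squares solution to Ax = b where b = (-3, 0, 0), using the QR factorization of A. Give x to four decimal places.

c_1 = (4, 1, -1); ‖c_1‖ = 4.2426, so e_1 = (0.9428, 0.2357, -0.2357).
e_1·c_2 = 0.9428·1 + 0.2357·4 + (-0.2357)·3 = 1.1785.
u_2 = c_2 − 1.1785·e_1 = (-0.1111, 3.7222, 3.2778).
‖u_2‖ = 4.9610, so e_2 = (-0.0224, 0.7503, 0.6607).
Qᵀb = (-2.8284, 0.0672).
Back-substitute: x_2 = 0.0672/4.9610 = 0.0135.
x_1 = (-2.8284 − 1.1785·0.0135)/4.2426 = -0.6704.

x = (-0.6704, 0.0135)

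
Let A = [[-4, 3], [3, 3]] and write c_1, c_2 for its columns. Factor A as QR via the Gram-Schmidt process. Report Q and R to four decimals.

q_1 = c_1/‖c_1‖ = (-4, 3)/5.0000 = (-0.8000, 0.6000).
r_{12} = q_1·c_2 = -0.6000.
u_2 = c_2 + 0.6000·q_1 = (2.5200, 3.3600).
‖u_2‖ = 4.2000, so q_2 = (0.6000, 0.8000).

Q = [[-0.8000, 0.6000], [0.6000, 0.8000]], R = [[5.0000, -0.6000], [0.0000, 4.2000]]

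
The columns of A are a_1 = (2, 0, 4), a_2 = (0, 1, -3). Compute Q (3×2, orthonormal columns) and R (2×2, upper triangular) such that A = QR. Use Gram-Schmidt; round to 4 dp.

Q = [[0.4472, 0.7171], [0.0000, 0.5976], [0.8944, -0.3586]], R = [[4.4721, -2.6833], [0.0000, 1.6733]]

e_1 = a_1/‖a_1‖ = (2, 0, 4)/4.4721 = (0.4472, 0.0000, 0.8944).
r_{12} = e_1·a_2 = -2.6833.
u_2 = a_2 + 2.6833·e_1 = (1.2000, 1.0000, -0.6000).
‖u_2‖ = 1.6733, so e_2 = (0.7171, 0.5976, -0.3586).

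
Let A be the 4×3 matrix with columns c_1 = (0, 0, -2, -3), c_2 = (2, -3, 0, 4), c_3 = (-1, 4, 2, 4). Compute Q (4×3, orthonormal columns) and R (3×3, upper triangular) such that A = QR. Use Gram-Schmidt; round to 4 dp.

Q = [[0.0000, 0.4724, 0.1483], [0.0000, -0.7086, 0.6501], [-0.5547, -0.4361, -0.6201], [-0.8321, 0.2907, 0.4134]], R = [[3.6056, -3.3282, -4.4376], [0.0000, 4.2336, -3.0162], [0.0000, 0.0000, 2.8654]]

c_1 = (0, 0, -2, -3); ‖c_1‖ = 3.6056, so e_1 = (0.0000, 0.0000, -0.5547, -0.8321).
e_1·c_2 = 0.0000·2 + 0.0000·(-3) + (-0.5547)·0 + (-0.8321)·4 = -3.3282.
u_2 = c_2 + 3.3282·e_1 = (2.0000, -3.0000, -1.8462, 1.2308).
‖u_2‖ = 4.2336, so e_2 = (0.4724, -0.7086, -0.4361, 0.2907).
e_1·c_3 = 0.0000·(-1) + 0.0000·4 + (-0.5547)·2 + (-0.8321)·4 = -4.4376; e_2·c_3 = 0.4724·(-1) + (-0.7086)·4 + (-0.4361)·2 + 0.2907·4 = -3.0162.
u_3 = c_3 + 4.4376·e_1 + 3.0162·e_2 = (0.4249, 1.8627, -1.7768, 1.1845).
‖u_3‖ = 2.8654, so e_3 = (0.1483, 0.6501, -0.6201, 0.4134).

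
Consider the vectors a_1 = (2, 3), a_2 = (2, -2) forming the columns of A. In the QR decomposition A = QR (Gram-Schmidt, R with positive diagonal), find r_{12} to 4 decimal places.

r_{12} = -0.5547

a_1 = (2, 3); ‖a_1‖ = 3.6056, so e_1 = (0.5547, 0.8321).
r_{12} = e_1·a_2 = -0.5547.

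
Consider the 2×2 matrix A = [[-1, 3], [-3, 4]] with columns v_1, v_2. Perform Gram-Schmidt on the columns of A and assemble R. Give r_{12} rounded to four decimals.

r_{12} = -4.7434

v_1 = (-1, -3); ‖v_1‖ = 3.1623, so e_1 = (-0.3162, -0.9487).
r_{12} = e_1·v_2 = -4.7434.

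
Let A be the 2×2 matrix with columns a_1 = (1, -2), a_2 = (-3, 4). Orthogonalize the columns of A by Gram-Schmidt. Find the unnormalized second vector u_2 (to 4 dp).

a_1 = (1, -2); ‖a_1‖ = 2.2361, so q_1 = (0.4472, -0.8944).
q_1·a_2 = 0.4472·(-3) + (-0.8944)·4 = -4.9193.
u_2 = a_2 + 4.9193·q_1 = (-0.8000, -0.4000).

u_2 = (-0.8000, -0.4000)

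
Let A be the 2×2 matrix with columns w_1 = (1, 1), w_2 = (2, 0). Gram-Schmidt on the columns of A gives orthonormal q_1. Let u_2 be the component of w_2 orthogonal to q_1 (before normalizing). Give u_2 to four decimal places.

w_1 = (1, 1); ‖w_1‖ = 1.4142, so q_1 = (0.7071, 0.7071).
q_1·w_2 = 0.7071·2 + 0.7071·0 = 1.4142.
u_2 = w_2 − 1.4142·q_1 = (1.0000, -1.0000).

u_2 = (1.0000, -1.0000)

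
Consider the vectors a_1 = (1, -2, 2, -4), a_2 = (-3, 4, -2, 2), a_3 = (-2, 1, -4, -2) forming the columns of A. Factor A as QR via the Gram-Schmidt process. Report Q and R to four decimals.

Q = [[0.2000, -0.6045, -0.0069], [-0.4000, 0.6277, -0.3068], [0.4000, -0.0465, -0.9032], [-0.8000, -0.4882, -0.2999]], R = [[5.0000, -4.6000, -0.8000], [0.0000, 3.4409, 2.9992], [0.0000, 0.0000, 3.9198]]

a_1 = (1, -2, 2, -4); ‖a_1‖ = 5.0000, so e_1 = (0.2000, -0.4000, 0.4000, -0.8000).
e_1·a_2 = 0.2000·(-3) + (-0.4000)·4 + 0.4000·(-2) + (-0.8000)·2 = -4.6000.
u_2 = a_2 + 4.6000·e_1 = (-2.0800, 2.1600, -0.1600, -1.6800).
‖u_2‖ = 3.4409, so e_2 = (-0.6045, 0.6277, -0.0465, -0.4882).
e_1·a_3 = 0.2000·(-2) + (-0.4000)·1 + 0.4000·(-4) + (-0.8000)·(-2) = -0.8000; e_2·a_3 = (-0.6045)·(-2) + 0.6277·1 + (-0.0465)·(-4) + (-0.4882)·(-2) = 2.9992.
u_3 = a_3 + 0.8000·e_1 − 2.9992·e_2 = (-0.0270, -1.2027, -3.5405, -1.1757).
‖u_3‖ = 3.9198, so e_3 = (-0.0069, -0.3068, -0.9032, -0.2999).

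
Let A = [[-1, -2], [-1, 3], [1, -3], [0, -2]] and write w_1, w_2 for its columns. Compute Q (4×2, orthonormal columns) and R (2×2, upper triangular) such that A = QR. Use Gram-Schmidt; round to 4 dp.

Q = [[-0.5774, -0.7332], [-0.5774, 0.3666], [0.5774, -0.3666], [0.0000, -0.4399]], R = [[1.7321, -2.3094], [0.0000, 4.5461]]

e_1 = w_1/‖w_1‖ = (-1, -1, 1, 0)/1.7321 = (-0.5774, -0.5774, 0.5774, 0.0000).
r_{12} = e_1·w_2 = -2.3094.
u_2 = w_2 + 2.3094·e_1 = (-3.3333, 1.6667, -1.6667, -2.0000).
‖u_2‖ = 4.5461, so e_2 = (-0.7332, 0.3666, -0.3666, -0.4399).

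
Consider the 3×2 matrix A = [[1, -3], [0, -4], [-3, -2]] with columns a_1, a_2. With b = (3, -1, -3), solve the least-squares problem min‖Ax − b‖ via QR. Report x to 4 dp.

e_1 = a_1/‖a_1‖ = (1, 0, -3)/3.1623 = (0.3162, 0.0000, -0.9487).
r_{12} = e_1·a_2 = 0.9487.
u_2 = a_2 − 0.9487·e_1 = (-3.3000, -4.0000, -1.1000).
‖u_2‖ = 5.3009, so e_2 = (-0.6225, -0.7546, -0.2075).
Qᵀb = (3.7947, -0.4905).
Back-substitute: x_2 = -0.4905/5.3009 = -0.0925.
x_1 = (3.7947 − 0.9487·(-0.0925))/3.1623 = 1.2278.

x = (1.2278, -0.0925)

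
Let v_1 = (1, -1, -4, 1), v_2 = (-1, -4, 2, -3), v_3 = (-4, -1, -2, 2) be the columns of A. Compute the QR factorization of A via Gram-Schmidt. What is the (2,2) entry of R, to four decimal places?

v_1 = (1, -1, -4, 1); ‖v_1‖ = 4.3589, so e_1 = (0.2294, -0.2294, -0.9177, 0.2294).
e_1·v_2 = 0.2294·(-1) + (-0.2294)·(-4) + (-0.9177)·2 + 0.2294·(-3) = -1.8353.
u_2 = v_2 + 1.8353·e_1 = (-0.5789, -4.4211, 0.3158, -2.5789).
r_{22} = ‖u_2‖ = 5.1606.

r_{22} = 5.1606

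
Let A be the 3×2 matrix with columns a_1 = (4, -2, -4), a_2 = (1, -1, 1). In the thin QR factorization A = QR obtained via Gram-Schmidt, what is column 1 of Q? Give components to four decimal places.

q_1 = (0.6667, -0.3333, -0.6667)

a_1 = (4, -2, -4); ‖a_1‖ = 6.0000, so q_1 = (0.6667, -0.3333, -0.6667).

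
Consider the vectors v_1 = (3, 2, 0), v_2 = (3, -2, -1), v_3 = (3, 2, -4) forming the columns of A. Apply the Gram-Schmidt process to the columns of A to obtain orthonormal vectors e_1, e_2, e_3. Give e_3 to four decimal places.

v_1 = (3, 2, 0); ‖v_1‖ = 3.6056, so e_1 = (0.8321, 0.5547, 0.0000).
e_1·v_2 = 0.8321·3 + 0.5547·(-2) + 0.0000·(-1) = 1.3868.
u_2 = v_2 − 1.3868·e_1 = (1.8462, -2.7692, -1.0000).
‖u_2‖ = 3.4752, so e_2 = (0.5312, -0.7969, -0.2878).
e_1·v_3 = 0.8321·3 + 0.5547·2 + 0.0000·(-4) = 3.6056; e_2·v_3 = 0.5312·3 + (-0.7969)·2 + (-0.2878)·(-4) = 1.1510.
u_3 = v_3 − 3.6056·e_1 − 1.1510·e_2 = (-0.6115, 0.9172, -3.6688).
‖u_3‖ = 3.8308, so e_3 = (-0.1596, 0.2394, -0.9577).

e_3 = (-0.1596, 0.2394, -0.9577)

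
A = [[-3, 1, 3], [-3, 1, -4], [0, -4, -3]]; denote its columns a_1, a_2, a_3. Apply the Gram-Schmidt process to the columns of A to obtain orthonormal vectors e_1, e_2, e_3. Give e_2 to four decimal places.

e_2 = (0.0000, 0.0000, -1.0000)

e_1 = a_1/‖a_1‖ = (-3, -3, 0)/4.2426 = (-0.7071, -0.7071, 0.0000).
r_{12} = e_1·a_2 = -1.4142.
u_2 = a_2 + 1.4142·e_1 = (0.0000, 0.0000, -4.0000).
‖u_2‖ = 4.0000, so e_2 = (0.0000, 0.0000, -1.0000).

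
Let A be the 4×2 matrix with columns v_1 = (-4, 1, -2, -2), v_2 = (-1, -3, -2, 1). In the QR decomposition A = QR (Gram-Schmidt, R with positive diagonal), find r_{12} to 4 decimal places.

r_{12} = 0.6000

v_1 = (-4, 1, -2, -2); ‖v_1‖ = 5.0000, so q_1 = (-0.8000, 0.2000, -0.4000, -0.4000).
r_{12} = q_1·v_2 = 0.6000.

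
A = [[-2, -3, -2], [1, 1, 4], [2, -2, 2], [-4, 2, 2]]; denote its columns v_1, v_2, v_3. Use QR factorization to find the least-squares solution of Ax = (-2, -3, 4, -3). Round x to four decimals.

x = (0.8306, -0.2438, -0.2459)

v_1 = (-2, 1, 2, -4); ‖v_1‖ = 5.0000, so q_1 = (-0.4000, 0.2000, 0.4000, -0.8000).
q_1·v_2 = (-0.4000)·(-3) + 0.2000·1 + 0.4000·(-2) + (-0.8000)·2 = -1.0000.
u_2 = v_2 + 1.0000·q_1 = (-3.4000, 1.2000, -1.6000, 1.2000).
‖u_2‖ = 4.1231, so q_2 = (-0.8246, 0.2910, -0.3881, 0.2910).
q_1·v_3 = (-0.4000)·(-2) + 0.2000·4 + 0.4000·2 + (-0.8000)·2 = 0.8000; q_2·v_3 = (-0.8246)·(-2) + 0.2910·4 + (-0.3881)·2 + 0.2910·2 = 2.6194.
u_3 = v_3 − 0.8000·q_1 − 2.6194·q_2 = (0.4800, 3.0776, 2.6965, 1.8776).
‖u_3‖ = 4.5276, so q_3 = (0.1060, 0.6798, 0.5956, 0.4147).
Qᵀb = (4.2000, -1.6492, -1.1132).
Back-substitute: x_3 = -1.1132/4.5276 = -0.2459.
x_2 = (-1.6492 − 2.6194·(-0.2459))/4.1231 = -0.2438.
x_1 = (4.2000 + 1.0000·(-0.2438) − 0.8000·(-0.2459))/5.0000 = 0.8306.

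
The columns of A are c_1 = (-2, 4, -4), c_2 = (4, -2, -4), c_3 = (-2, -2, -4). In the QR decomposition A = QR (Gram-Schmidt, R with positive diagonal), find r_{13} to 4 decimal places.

q_1 = c_1/‖c_1‖ = (-2, 4, -4)/6.0000 = (-0.3333, 0.6667, -0.6667).
r_{13} = q_1·c_3 = 2.0000.

r_{13} = 2.0000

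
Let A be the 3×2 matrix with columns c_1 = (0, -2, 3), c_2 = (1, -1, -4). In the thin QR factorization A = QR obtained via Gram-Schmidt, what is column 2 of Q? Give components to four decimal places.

e_2 = (0.3115, -0.7907, -0.5271)

e_1 = c_1/‖c_1‖ = (0, -2, 3)/3.6056 = (0.0000, -0.5547, 0.8321).
r_{12} = e_1·c_2 = -2.7735.
u_2 = c_2 + 2.7735·e_1 = (1.0000, -2.5385, -1.6923).
‖u_2‖ = 3.2106, so e_2 = (0.3115, -0.7907, -0.5271).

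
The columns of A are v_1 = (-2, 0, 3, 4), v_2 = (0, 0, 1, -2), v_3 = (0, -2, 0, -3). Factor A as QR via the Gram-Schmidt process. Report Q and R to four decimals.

v_1 = (-2, 0, 3, 4); ‖v_1‖ = 5.3852, so e_1 = (-0.3714, 0.0000, 0.5571, 0.7428).
e_1·v_2 = (-0.3714)·0 + 0.0000·0 + 0.5571·1 + 0.7428·(-2) = -0.9285.
u_2 = v_2 + 0.9285·e_1 = (-0.3448, 0.0000, 1.5172, -1.3103).
‖u_2‖ = 2.0342, so e_2 = (-0.1695, 0.0000, 0.7459, -0.6442).
e_1·v_3 = (-0.3714)·0 + 0.0000·(-2) + 0.5571·0 + 0.7428·(-3) = -2.2283; e_2·v_3 = (-0.1695)·0 + 0.0000·(-2) + 0.7459·0 + (-0.6442)·(-3) = 1.9325.
u_3 = v_3 + 2.2283·e_1 − 1.9325·e_2 = (-0.5000, -2.0000, -0.2000, -0.1000).
‖u_3‖ = 2.0736, so e_3 = (-0.2411, -0.9645, -0.0964, -0.0482).

Q = [[-0.3714, -0.1695, -0.2411], [0.0000, 0.0000, -0.9645], [0.5571, 0.7459, -0.0964], [0.7428, -0.6442, -0.0482]], R = [[5.3852, -0.9285, -2.2283], [0.0000, 2.0342, 1.9325], [0.0000, 0.0000, 2.0736]]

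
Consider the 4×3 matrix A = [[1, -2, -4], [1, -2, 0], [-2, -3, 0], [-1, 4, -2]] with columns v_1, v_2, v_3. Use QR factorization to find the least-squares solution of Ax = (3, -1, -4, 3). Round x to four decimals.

v_1 = (1, 1, -2, -1); ‖v_1‖ = 2.6458, so q_1 = (0.3780, 0.3780, -0.7559, -0.3780).
q_1·v_2 = 0.3780·(-2) + 0.3780·(-2) + (-0.7559)·(-3) + (-0.3780)·4 = -0.7559.
u_2 = v_2 + 0.7559·q_1 = (-1.7143, -1.7143, -3.5714, 3.7143).
‖u_2‖ = 5.6946, so q_2 = (-0.3010, -0.3010, -0.6272, 0.6522).
q_1·v_3 = 0.3780·(-4) + 0.3780·0 + (-0.7559)·0 + (-0.3780)·(-2) = -0.7559; q_2·v_3 = (-0.3010)·(-4) + (-0.3010)·0 + (-0.6272)·0 + 0.6522·(-2) = -0.1003.
u_3 = v_3 + 0.7559·q_1 + 0.1003·q_2 = (-3.7445, 0.2555, -0.6344, -2.2203).
‖u_3‖ = 4.4066, so q_3 = (-0.8497, 0.0580, -0.1440, -0.5038).
Qᵀb = (2.6458, 3.8633, -3.5429).
Back-substitute: x_3 = -3.5429/4.4066 = -0.8040.
x_2 = (3.8633 + 0.1003·(-0.8040))/5.6946 = 0.6642.
x_1 = (2.6458 + 0.7559·0.6642 + 0.7559·(-0.8040))/2.6458 = 0.9601.

x = (0.9601, 0.6642, -0.8040)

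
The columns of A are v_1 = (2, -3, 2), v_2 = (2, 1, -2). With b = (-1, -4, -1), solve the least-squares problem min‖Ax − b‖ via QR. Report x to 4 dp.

v_1 = (2, -3, 2); ‖v_1‖ = 4.1231, so q_1 = (0.4851, -0.7276, 0.4851).
q_1·v_2 = 0.4851·2 + (-0.7276)·1 + 0.4851·(-2) = -0.7276.
u_2 = v_2 + 0.7276·q_1 = (2.3529, 0.4706, -1.6471).
‖u_2‖ = 2.9104, so q_2 = (0.8085, 0.1617, -0.5659).
Qᵀb = (1.9403, -0.8893).
Back-substitute: x_2 = -0.8893/2.9104 = -0.3056.
x_1 = (1.9403 + 0.7276·(-0.3056))/4.1231 = 0.4167.

x = (0.4167, -0.3056)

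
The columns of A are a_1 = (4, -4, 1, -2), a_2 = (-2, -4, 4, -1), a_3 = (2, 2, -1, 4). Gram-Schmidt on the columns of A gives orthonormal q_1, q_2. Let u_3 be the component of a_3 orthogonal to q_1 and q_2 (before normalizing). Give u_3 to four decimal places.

u_3 = (1.1338, -0.2745, 1.1390, 3.3862)

q_1 = a_1/‖a_1‖ = (4, -4, 1, -2)/6.0828 = (0.6576, -0.6576, 0.1644, -0.3288).
r_{12} = q_1·a_2 = 2.3016.
u_2 = a_2 − 2.3016·q_1 = (-3.5135, -2.4865, 3.6216, -0.2432).
‖u_2‖ = 5.6305, so q_2 = (-0.6240, -0.4416, 0.6432, -0.0432).
r_{13} = q_1·a_3 = -1.4796; r_{23} = q_2·a_3 = -2.9473.
u_3 = a_3 + 1.4796·q_1 + 2.9473·q_2 = (1.1338, -0.2745, 1.1390, 3.3862).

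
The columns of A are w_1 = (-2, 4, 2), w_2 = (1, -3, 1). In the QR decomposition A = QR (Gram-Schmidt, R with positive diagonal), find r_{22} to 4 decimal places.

w_1 = (-2, 4, 2); ‖w_1‖ = 4.8990, so q_1 = (-0.4082, 0.8165, 0.4082).
q_1·w_2 = (-0.4082)·1 + 0.8165·(-3) + 0.4082·1 = -2.4495.
u_2 = w_2 + 2.4495·q_1 = (0.0000, -1.0000, 2.0000).
r_{22} = ‖u_2‖ = 2.2361.

r_{22} = 2.2361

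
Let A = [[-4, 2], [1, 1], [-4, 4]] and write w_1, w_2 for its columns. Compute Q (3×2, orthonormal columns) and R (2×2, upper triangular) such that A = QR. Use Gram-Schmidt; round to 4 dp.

Q = [[-0.6963, -0.3534], [0.1741, 0.7612], [-0.6963, 0.5437]], R = [[5.7446, -4.0038], [0.0000, 2.2293]]

w_1 = (-4, 1, -4); ‖w_1‖ = 5.7446, so e_1 = (-0.6963, 0.1741, -0.6963).
e_1·w_2 = (-0.6963)·2 + 0.1741·1 + (-0.6963)·4 = -4.0038.
u_2 = w_2 + 4.0038·e_1 = (-0.7879, 1.6970, 1.2121).
‖u_2‖ = 2.2293, so e_2 = (-0.3534, 0.7612, 0.5437).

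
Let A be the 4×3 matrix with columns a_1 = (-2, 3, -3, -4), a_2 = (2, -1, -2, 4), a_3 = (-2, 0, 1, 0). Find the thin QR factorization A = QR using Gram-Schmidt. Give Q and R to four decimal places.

Q = [[-0.3244, 0.2650, -0.8912], [0.4867, 0.0820, 0.0169], [-0.4867, -0.8013, 0.0068], [-0.6489, 0.5300, 0.4532]], R = [[6.1644, -2.7578, 0.1622], [0.0000, 4.1707, -1.3313], [0.0000, 0.0000, 1.7892]]

a_1 = (-2, 3, -3, -4); ‖a_1‖ = 6.1644, so q_1 = (-0.3244, 0.4867, -0.4867, -0.6489).
q_1·a_2 = (-0.3244)·2 + 0.4867·(-1) + (-0.4867)·(-2) + (-0.6489)·4 = -2.7578.
u_2 = a_2 + 2.7578·q_1 = (1.1053, 0.3421, -3.3421, 2.2105).
‖u_2‖ = 4.1707, so q_2 = (0.2650, 0.0820, -0.8013, 0.5300).
q_1·a_3 = (-0.3244)·(-2) + 0.4867·0 + (-0.4867)·1 + (-0.6489)·0 = 0.1622; q_2·a_3 = 0.2650·(-2) + 0.0820·0 + (-0.8013)·1 + 0.5300·0 = -1.3313.
u_3 = a_3 − 0.1622·q_1 + 1.3313·q_2 = (-1.5946, 0.0303, 0.0121, 0.8109).
‖u_3‖ = 1.7892, so q_3 = (-0.8912, 0.0169, 0.0068, 0.4532).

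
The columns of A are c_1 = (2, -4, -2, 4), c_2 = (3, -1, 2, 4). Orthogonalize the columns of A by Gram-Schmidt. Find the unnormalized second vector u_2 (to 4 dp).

e_1 = c_1/‖c_1‖ = (2, -4, -2, 4)/6.3246 = (0.3162, -0.6325, -0.3162, 0.6325).
r_{12} = e_1·c_2 = 3.4785.
u_2 = c_2 − 3.4785·e_1 = (1.9000, 1.2000, 3.1000, 1.8000).

u_2 = (1.9000, 1.2000, 3.1000, 1.8000)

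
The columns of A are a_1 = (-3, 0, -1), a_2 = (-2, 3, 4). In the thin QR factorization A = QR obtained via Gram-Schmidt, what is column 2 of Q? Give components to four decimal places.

q_2 = (-0.2618, 0.5610, 0.7854)

a_1 = (-3, 0, -1); ‖a_1‖ = 3.1623, so q_1 = (-0.9487, 0.0000, -0.3162).
q_1·a_2 = (-0.9487)·(-2) + 0.0000·3 + (-0.3162)·4 = 0.6325.
u_2 = a_2 − 0.6325·q_1 = (-1.4000, 3.0000, 4.2000).
‖u_2‖ = 5.3479, so q_2 = (-0.2618, 0.5610, 0.7854).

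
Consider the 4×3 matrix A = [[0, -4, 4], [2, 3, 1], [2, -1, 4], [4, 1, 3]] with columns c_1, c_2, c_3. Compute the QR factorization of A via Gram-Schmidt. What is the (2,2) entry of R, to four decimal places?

r_{22} = 4.9329

c_1 = (0, 2, 2, 4); ‖c_1‖ = 4.8990, so e_1 = (0.0000, 0.4082, 0.4082, 0.8165).
e_1·c_2 = 0.0000·(-4) + 0.4082·3 + 0.4082·(-1) + 0.8165·1 = 1.6330.
u_2 = c_2 − 1.6330·e_1 = (-4.0000, 2.3333, -1.6667, -0.3333).
r_{22} = ‖u_2‖ = 4.9329.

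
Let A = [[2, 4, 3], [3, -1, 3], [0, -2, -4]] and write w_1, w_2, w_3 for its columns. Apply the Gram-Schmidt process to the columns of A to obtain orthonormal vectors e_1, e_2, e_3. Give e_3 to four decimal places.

e_3 = (-0.3810, 0.2540, -0.8890)

w_1 = (2, 3, 0); ‖w_1‖ = 3.6056, so e_1 = (0.5547, 0.8321, 0.0000).
e_1·w_2 = 0.5547·4 + 0.8321·(-1) + 0.0000·(-2) = 1.3868.
u_2 = w_2 − 1.3868·e_1 = (3.2308, -2.1538, -2.0000).
‖u_2‖ = 4.3677, so e_2 = (0.7397, -0.4931, -0.4579).
e_1·w_3 = 0.5547·3 + 0.8321·3 + 0.0000·(-4) = 4.1603; e_2·w_3 = 0.7397·3 + (-0.4931)·3 + (-0.4579)·(-4) = 2.5713.
u_3 = w_3 − 4.1603·e_1 − 2.5713·e_2 = (-1.2097, 0.8065, -2.8226).
‖u_3‖ = 3.1750, so e_3 = (-0.3810, 0.2540, -0.8890).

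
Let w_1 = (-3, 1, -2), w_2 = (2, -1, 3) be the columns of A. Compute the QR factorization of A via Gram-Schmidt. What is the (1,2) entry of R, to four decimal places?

q_1 = w_1/‖w_1‖ = (-3, 1, -2)/3.7417 = (-0.8018, 0.2673, -0.5345).
r_{12} = q_1·w_2 = -3.4744.

r_{12} = -3.4744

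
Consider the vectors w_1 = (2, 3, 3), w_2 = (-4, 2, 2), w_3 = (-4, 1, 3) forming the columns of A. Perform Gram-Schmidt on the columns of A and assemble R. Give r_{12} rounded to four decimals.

w_1 = (2, 3, 3); ‖w_1‖ = 4.6904, so q_1 = (0.4264, 0.6396, 0.6396).
r_{12} = q_1·w_2 = 0.8528.

r_{12} = 0.8528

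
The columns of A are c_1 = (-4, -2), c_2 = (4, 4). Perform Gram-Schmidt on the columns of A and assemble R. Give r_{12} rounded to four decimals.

r_{12} = -5.3666

c_1 = (-4, -2); ‖c_1‖ = 4.4721, so e_1 = (-0.8944, -0.4472).
r_{12} = e_1·c_2 = -5.3666.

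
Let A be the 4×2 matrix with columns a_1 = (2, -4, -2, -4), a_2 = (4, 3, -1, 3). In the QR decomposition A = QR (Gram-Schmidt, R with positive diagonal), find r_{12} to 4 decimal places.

r_{12} = -2.2136

a_1 = (2, -4, -2, -4); ‖a_1‖ = 6.3246, so e_1 = (0.3162, -0.6325, -0.3162, -0.6325).
r_{12} = e_1·a_2 = -2.2136.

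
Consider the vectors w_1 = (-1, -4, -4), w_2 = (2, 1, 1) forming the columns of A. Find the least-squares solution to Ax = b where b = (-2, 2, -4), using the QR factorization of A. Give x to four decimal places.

q_1 = w_1/‖w_1‖ = (-1, -4, -4)/5.7446 = (-0.1741, -0.6963, -0.6963).
r_{12} = q_1·w_2 = -1.7408.
u_2 = w_2 + 1.7408·q_1 = (1.6970, -0.2121, -0.2121).
‖u_2‖ = 1.7233, so q_2 = (0.9847, -0.1231, -0.1231).
Qᵀb = (1.7408, -1.7233).
Back-substitute: x_2 = -1.7233/1.7233 = -1.0000.
x_1 = (1.7408 + 1.7408·(-1.0000))/5.7446 = 0.0000.

x = (0.0000, -1.0000)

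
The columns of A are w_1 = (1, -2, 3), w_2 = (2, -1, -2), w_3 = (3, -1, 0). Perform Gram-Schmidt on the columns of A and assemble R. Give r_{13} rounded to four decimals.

w_1 = (1, -2, 3); ‖w_1‖ = 3.7417, so e_1 = (0.2673, -0.5345, 0.8018).
r_{13} = e_1·w_3 = 1.3363.

r_{13} = 1.3363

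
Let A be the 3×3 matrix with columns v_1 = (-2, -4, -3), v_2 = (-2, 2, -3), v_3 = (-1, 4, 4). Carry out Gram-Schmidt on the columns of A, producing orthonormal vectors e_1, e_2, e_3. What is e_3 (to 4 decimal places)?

e_1 = v_1/‖v_1‖ = (-2, -4, -3)/5.3852 = (-0.3714, -0.7428, -0.5571).
r_{12} = e_1·v_2 = 0.9285.
u_2 = v_2 − 0.9285·e_1 = (-1.6552, 2.6897, -2.4828).
‖u_2‖ = 4.0172, so e_2 = (-0.4120, 0.6695, -0.6180).
r_{13} = e_1·v_3 = -4.8281; r_{23} = e_2·v_3 = 0.6180.
u_3 = v_3 + 4.8281·e_1 − 0.6180·e_2 = (-2.5385, 0.0000, 1.6923).
‖u_3‖ = 3.0509, so e_3 = (-0.8321, 0.0000, 0.5547).

e_3 = (-0.8321, 0.0000, 0.5547)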